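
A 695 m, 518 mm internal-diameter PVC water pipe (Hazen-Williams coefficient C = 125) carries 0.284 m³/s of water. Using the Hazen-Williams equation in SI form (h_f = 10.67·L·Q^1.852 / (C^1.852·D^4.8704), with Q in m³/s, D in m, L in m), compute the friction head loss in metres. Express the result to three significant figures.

h_f = 10.67·695·0.284^1.852 / (125^1.852·0.518^4.8704) = 2.320 m

h_f ≈ 2.32 m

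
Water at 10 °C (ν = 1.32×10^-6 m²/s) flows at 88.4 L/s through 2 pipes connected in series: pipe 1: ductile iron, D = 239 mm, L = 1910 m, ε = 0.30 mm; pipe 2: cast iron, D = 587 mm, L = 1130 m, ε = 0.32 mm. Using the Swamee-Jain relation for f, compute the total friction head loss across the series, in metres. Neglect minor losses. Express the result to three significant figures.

H ≈ 34.4 m

Pipe 1: V = 1.970 m/s, Re = 3.57×10^5, ε/D = 0.00126, f = 0.02161, h_1 = f(L/D)V²/2g = 34.18 m
Pipe 2: V = 0.3267 m/s, Re = 1.45×10^5, ε/D = 5.45×10^-4, f = 0.01975, h_2 = f(L/D)V²/2g = 0.2068 m
Series → Q common, losses add: H = Σh = 34.39 m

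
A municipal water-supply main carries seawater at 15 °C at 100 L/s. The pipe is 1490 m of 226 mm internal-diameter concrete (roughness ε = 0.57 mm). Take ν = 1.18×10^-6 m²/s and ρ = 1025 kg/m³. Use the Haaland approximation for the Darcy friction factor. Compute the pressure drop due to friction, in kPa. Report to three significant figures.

V = 4Q/(πD²) = 4·0.100/(π·0.226²) = 2.493 m/s
Re = VD/ν = 2.493·0.226/1.18×10^-6 = 4.77×10^5 → turbulent
ε/D = 0.57/226 = 0.00252
Haaland: f = 0.02527
h_f = f(L/D)V²/(2g) = 0.02527·(1490/0.226)·2.493²/(2·9.81) = 52.77 m
Δp = ρg·h_f = 1025·9.81·52.77 = 530.6 kPa

Δp ≈ 531 kPa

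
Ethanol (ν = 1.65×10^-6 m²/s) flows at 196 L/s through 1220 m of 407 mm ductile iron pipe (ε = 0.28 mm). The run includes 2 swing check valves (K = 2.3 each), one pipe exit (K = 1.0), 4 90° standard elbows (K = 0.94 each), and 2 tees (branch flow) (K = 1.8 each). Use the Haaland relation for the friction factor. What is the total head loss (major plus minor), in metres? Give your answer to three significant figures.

V = 4Q/(πD²) = 1.507 m/s; V²/2g = 0.1157 m
Re = 3.72×10^5, ε/D = 6.88×10^-4 → f = 0.01889 (Haaland)
Major: h_f = f(L/D)·V²/2g = 0.01889·2998·0.1157 = 6.552 m
Minor: ΣK = 13.0; h_m = ΣK·V²/2g = 1.499 m
Total H_L = 6.552 + 1.499 = 8.051 m

H_L ≈ 8.05 m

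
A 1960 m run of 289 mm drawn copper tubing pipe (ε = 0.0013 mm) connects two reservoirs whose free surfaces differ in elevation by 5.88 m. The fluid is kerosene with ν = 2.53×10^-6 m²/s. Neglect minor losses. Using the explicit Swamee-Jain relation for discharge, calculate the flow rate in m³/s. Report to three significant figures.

Swamee-Jain (Type II): Q = -0.965·√(gD⁵h_f/L)·ln[ε/(3.7D) + √(3.17ν²L/(gD³h_f))]
√(gD⁵h_f/L) = √(9.81·0.289⁵·5.88/1960) = 0.007703
ε/(3.7D) = 1.22×10^-6; √(3.17ν²L/(gD³h_f)) = 1.69×10^-4
Q = -0.965·0.007703·ln(1.702×10^-4) = 0.06451 m³/s
Check: V = 0.983 m/s, Re = 1.12×10^5, f = 0.01747, h_f = 5.84 m ≈ 5.88 m ✓

Q ≈ 0.0645 m³/s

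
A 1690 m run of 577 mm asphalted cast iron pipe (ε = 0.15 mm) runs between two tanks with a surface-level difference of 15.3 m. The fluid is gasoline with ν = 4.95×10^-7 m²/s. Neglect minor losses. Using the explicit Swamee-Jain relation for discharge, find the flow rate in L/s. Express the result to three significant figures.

Swamee-Jain (Type II): Q = -0.965·√(gD⁵h_f/L)·ln[ε/(3.7D) + √(3.17ν²L/(gD³h_f))]
√(gD⁵h_f/L) = √(9.81·0.577⁵·15.3/1690) = 0.07537
ε/(3.7D) = 7.03×10^-5; √(3.17ν²L/(gD³h_f)) = 6.75×10^-6
Q = -0.965·0.07537·ln(7.701×10^-5) = 0.6889 m³/s
Check: V = 2.63 m/s, Re = 3.07×10^6, f = 0.01484, h_f = 15.4 m ≈ 15.3 m ✓

Q ≈ 689 L/s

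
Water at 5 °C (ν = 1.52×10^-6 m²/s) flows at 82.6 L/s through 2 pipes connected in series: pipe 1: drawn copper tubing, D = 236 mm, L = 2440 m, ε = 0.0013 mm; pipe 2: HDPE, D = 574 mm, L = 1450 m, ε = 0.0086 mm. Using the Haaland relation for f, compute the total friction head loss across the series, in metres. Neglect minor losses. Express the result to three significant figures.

H ≈ 27.4 m

Pipe 1: V = 1.888 m/s, Re = 2.93×10^5, ε/D = 5.51×10^-6, f = 0.01445, h_1 = f(L/D)V²/2g = 27.15 m
Pipe 2: V = 0.3192 m/s, Re = 1.21×10^5, ε/D = 1.50×10^-5, f = 0.01721, h_2 = f(L/D)V²/2g = 0.2258 m
Series → Q common, losses add: H = Σh = 27.37 m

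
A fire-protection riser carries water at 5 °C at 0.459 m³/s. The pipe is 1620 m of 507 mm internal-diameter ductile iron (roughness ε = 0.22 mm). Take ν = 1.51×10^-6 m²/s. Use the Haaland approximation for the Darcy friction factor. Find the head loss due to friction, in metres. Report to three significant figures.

V = 4Q/(πD²) = 4·0.459/(π·0.507²) = 2.274 m/s
Re = VD/ν = 2.274·0.507/1.51×10^-6 = 7.63×10^5 → turbulent
ε/D = 0.22/507 = 4.34×10^-4
Haaland: f = 0.01684
h_f = f(L/D)V²/(2g) = 0.01684·(1620/0.507)·2.274²/(2·9.81) = 14.18 m

h_f ≈ 14.2 m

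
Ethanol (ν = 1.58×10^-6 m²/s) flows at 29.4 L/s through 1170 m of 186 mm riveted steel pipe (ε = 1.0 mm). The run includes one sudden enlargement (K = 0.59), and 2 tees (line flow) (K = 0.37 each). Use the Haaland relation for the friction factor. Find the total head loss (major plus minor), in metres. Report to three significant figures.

H_L ≈ 12.0 m

V = 4Q/(πD²) = 1.082 m/s; V²/2g = 0.05967 m
Re = 1.27×10^5, ε/D = 0.00538 → f = 0.03175 (Haaland)
Major: h_f = f(L/D)·V²/2g = 0.03175·6290·0.05967 = 11.92 m
Minor: ΣK = 1.33; h_m = ΣK·V²/2g = 0.07936 m
Total H_L = 11.92 + 0.07936 = 12.00 m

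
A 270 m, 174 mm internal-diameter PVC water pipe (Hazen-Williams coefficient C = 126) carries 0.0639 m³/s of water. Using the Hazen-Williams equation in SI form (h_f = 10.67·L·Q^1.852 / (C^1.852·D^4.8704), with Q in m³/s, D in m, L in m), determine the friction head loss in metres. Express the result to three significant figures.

h_f = 10.67·270·0.0639^1.852 / (126^1.852·0.174^4.8704) = 11.38 m

h_f ≈ 11.4 m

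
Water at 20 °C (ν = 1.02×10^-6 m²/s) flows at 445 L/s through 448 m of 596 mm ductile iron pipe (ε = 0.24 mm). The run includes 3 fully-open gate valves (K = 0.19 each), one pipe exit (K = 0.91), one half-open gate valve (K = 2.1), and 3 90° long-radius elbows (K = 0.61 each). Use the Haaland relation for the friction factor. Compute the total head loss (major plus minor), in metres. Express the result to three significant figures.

H_L ≈ 2.31 m

V = 4Q/(πD²) = 1.595 m/s; V²/2g = 0.1297 m
Re = 9.32×10^5, ε/D = 4.03×10^-4 → f = 0.01650 (Haaland)
Major: h_f = f(L/D)·V²/2g = 0.01650·751.7·0.1297 = 1.608 m
Minor: ΣK = 5.41; h_m = ΣK·V²/2g = 0.7015 m
Total H_L = 1.608 + 0.7015 = 2.310 m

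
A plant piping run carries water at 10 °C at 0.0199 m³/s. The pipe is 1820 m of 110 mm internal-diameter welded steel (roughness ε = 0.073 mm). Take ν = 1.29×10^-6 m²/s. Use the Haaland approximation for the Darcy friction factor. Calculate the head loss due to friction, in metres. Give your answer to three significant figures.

h_f ≈ 72.5 m

V = 4Q/(πD²) = 4·0.0199/(π·0.110²) = 2.094 m/s
Re = VD/ν = 2.094·0.110/1.29×10^-6 = 1.79×10^5 → turbulent
ε/D = 0.073/110 = 6.64×10^-4
Haaland: f = 0.01962
h_f = f(L/D)V²/(2g) = 0.01962·(1820/0.110)·2.094²/(2·9.81) = 72.55 m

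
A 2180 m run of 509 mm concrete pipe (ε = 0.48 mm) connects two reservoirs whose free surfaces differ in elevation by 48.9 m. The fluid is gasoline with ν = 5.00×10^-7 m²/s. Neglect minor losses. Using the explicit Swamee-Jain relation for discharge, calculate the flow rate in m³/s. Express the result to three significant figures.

Q ≈ 0.691 m³/s

Swamee-Jain (Type II): Q = -0.965·√(gD⁵h_f/L)·ln[ε/(3.7D) + √(3.17ν²L/(gD³h_f))]
√(gD⁵h_f/L) = √(9.81·0.509⁵·48.9/2180) = 0.08671
ε/(3.7D) = 2.55×10^-4; √(3.17ν²L/(gD³h_f)) = 5.23×10^-6
Q = -0.965·0.08671·ln(2.601×10^-4) = 0.6907 m³/s
Check: V = 3.39 m/s, Re = 3.46×10^6, f = 0.01949, h_f = 49.0 m ≈ 48.9 m ✓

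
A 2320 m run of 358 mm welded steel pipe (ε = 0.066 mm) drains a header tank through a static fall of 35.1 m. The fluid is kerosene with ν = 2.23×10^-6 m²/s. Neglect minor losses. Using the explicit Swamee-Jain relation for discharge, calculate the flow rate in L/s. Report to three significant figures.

Swamee-Jain (Type II): Q = -0.965·√(gD⁵h_f/L)·ln[ε/(3.7D) + √(3.17ν²L/(gD³h_f))]
√(gD⁵h_f/L) = √(9.81·0.358⁵·35.1/2320) = 0.02954
ε/(3.7D) = 4.98×10^-5; √(3.17ν²L/(gD³h_f)) = 4.81×10^-5
Q = -0.965·0.02954·ln(9.794×10^-5) = 0.2632 m³/s
Check: V = 2.61 m/s, Re = 4.20×10^5, f = 0.01562, h_f = 35.3 m ≈ 35.1 m ✓

Q ≈ 263 L/s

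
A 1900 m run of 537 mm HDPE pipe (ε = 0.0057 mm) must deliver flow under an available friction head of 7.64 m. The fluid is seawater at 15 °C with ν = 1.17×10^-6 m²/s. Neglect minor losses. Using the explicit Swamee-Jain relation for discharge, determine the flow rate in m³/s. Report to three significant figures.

Q ≈ 0.422 m³/s

Swamee-Jain (Type II): Q = -0.965·√(gD⁵h_f/L)·ln[ε/(3.7D) + √(3.17ν²L/(gD³h_f))]
√(gD⁵h_f/L) = √(9.81·0.537⁵·7.64/1900) = 0.04197
ε/(3.7D) = 2.87×10^-6; √(3.17ν²L/(gD³h_f)) = 2.67×10^-5
Q = -0.965·0.04197·ln(2.952×10^-5) = 0.4224 m³/s
Check: V = 1.87 m/s, Re = 8.56×10^5, f = 0.01215, h_f = 7.63 m ≈ 7.64 m ✓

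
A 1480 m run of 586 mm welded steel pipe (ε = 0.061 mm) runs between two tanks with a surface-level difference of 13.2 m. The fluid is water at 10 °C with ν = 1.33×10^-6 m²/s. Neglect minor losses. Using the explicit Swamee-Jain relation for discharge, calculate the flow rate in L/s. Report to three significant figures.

Swamee-Jain (Type II): Q = -0.965·√(gD⁵h_f/L)·ln[ε/(3.7D) + √(3.17ν²L/(gD³h_f))]
√(gD⁵h_f/L) = √(9.81·0.586⁵·13.2/1480) = 0.07776
ε/(3.7D) = 2.81×10^-5; √(3.17ν²L/(gD³h_f)) = 1.78×10^-5
Q = -0.965·0.07776·ln(4.598×10^-5) = 0.7494 m³/s
Check: V = 2.78 m/s, Re = 1.22×10^6, f = 0.01336, h_f = 13.3 m ≈ 13.2 m ✓

Q ≈ 749 L/s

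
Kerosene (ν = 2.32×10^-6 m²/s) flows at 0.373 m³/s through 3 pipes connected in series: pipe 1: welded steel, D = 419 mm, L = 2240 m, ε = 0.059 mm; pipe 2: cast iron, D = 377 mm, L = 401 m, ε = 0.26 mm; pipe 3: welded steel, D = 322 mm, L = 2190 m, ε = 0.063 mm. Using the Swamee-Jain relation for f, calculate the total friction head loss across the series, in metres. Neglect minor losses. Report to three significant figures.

Pipe 1: V = 2.705 m/s, Re = 4.89×10^5, ε/D = 1.41×10^-4, f = 0.01496, h_1 = f(L/D)V²/2g = 29.82 m
Pipe 2: V = 3.341 m/s, Re = 5.43×10^5, ε/D = 6.90×10^-4, f = 0.01881, h_2 = f(L/D)V²/2g = 11.38 m
Pipe 3: V = 4.580 m/s, Re = 6.36×10^5, ε/D = 1.96×10^-4, f = 0.01517, h_3 = f(L/D)V²/2g = 110.3 m
Series → Q common, losses add: H = Σh = 151.5 m

H ≈ 152 m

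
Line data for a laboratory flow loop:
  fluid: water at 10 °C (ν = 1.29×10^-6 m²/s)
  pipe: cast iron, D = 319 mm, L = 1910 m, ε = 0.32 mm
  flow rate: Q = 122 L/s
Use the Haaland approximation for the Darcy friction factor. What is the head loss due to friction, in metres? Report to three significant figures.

h_f ≈ 14.5 m

V = 4Q/(πD²) = 4·0.122/(π·0.319²) = 1.526 m/s
Re = VD/ν = 1.526·0.319/1.29×10^-6 = 3.77×10^5 → turbulent
ε/D = 0.32/319 = 0.00100
Haaland: f = 0.02037
h_f = f(L/D)V²/(2g) = 0.02037·(1910/0.319)·1.526²/(2·9.81) = 14.49 m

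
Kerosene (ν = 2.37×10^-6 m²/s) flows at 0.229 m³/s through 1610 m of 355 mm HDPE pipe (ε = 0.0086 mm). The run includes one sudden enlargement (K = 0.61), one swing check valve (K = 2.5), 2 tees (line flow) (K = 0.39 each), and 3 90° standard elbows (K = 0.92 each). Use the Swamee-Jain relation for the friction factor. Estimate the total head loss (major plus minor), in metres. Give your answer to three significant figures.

V = 4Q/(πD²) = 2.314 m/s; V²/2g = 0.2728 m
Re = 3.47×10^5, ε/D = 2.42×10^-5 → f = 0.01430 (Swamee-Jain)
Major: h_f = f(L/D)·V²/2g = 0.01430·4535·0.2728 = 17.69 m
Minor: ΣK = 6.65; h_m = ΣK·V²/2g = 1.814 m
Total H_L = 17.69 + 1.814 = 19.51 m

H_L ≈ 19.5 m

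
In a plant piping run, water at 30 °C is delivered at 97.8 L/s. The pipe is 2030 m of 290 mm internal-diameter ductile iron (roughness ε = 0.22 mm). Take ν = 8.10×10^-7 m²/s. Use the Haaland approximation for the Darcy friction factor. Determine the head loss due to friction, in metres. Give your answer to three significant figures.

h_f ≈ 14.9 m

V = 4Q/(πD²) = 4·0.0978/(π·0.290²) = 1.481 m/s
Re = VD/ν = 1.481·0.290/8.10×10^-7 = 5.30×10^5 → turbulent
ε/D = 0.22/290 = 7.59×10^-4
Haaland: f = 0.01902
h_f = f(L/D)V²/(2g) = 0.01902·(2030/0.290)·1.481²/(2·9.81) = 14.87 m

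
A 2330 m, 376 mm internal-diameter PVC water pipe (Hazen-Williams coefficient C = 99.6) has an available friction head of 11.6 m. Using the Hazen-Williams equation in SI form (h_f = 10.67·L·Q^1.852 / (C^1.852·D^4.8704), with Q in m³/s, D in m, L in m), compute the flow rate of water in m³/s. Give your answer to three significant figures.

Q ≈ 0.121 m³/s

Rearranging: Q = [h_f·C^1.852·D^4.8704 / (10.67·L)]^(1/1.852)
Q = [11.6·99.6^1.852·0.376^4.8704 / (10.67·2330)]^0.540 = 0.1209 m³/s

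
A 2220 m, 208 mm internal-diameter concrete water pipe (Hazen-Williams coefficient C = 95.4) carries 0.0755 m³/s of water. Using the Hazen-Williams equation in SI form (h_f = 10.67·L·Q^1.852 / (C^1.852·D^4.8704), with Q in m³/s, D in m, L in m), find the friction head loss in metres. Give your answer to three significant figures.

h_f ≈ 89.5 m

h_f = 10.67·2220·0.0755^1.852 / (95.4^1.852·0.208^4.8704) = 89.47 m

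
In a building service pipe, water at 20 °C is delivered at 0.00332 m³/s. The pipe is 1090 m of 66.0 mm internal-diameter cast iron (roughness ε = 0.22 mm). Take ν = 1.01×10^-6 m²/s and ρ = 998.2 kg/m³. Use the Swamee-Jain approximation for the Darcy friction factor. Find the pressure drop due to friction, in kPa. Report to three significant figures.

V = 4Q/(πD²) = 4·0.00332/(π·0.0660²) = 0.9704 m/s
Re = VD/ν = 0.9704·0.0660/1.01×10^-6 = 6.34×10^4 → turbulent
ε/D = 0.22/66.0 = 0.00333
Swamee-Jain: f = 0.02912
h_f = f(L/D)V²/(2g) = 0.02912·(1090/0.0660)·0.9704²/(2·9.81) = 23.08 m
Δp = ρg·h_f = 998.2·9.81·23.08 = 226.0 kPa

Δp ≈ 226 kPa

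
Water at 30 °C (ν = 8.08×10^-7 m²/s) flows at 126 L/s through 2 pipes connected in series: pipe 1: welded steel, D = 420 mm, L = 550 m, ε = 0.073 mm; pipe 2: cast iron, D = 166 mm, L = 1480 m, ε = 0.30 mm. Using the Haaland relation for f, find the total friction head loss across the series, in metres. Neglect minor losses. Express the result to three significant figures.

H ≈ 355 m

Pipe 1: V = 0.9095 m/s, Re = 4.73×10^5, ε/D = 1.74×10^-4, f = 0.01512, h_1 = f(L/D)V²/2g = 0.8345 m
Pipe 2: V = 5.822 m/s, Re = 1.20×10^6, ε/D = 0.00181, f = 0.02299, h_2 = f(L/D)V²/2g = 354.2 m
Series → Q common, losses add: H = Σh = 355.0 m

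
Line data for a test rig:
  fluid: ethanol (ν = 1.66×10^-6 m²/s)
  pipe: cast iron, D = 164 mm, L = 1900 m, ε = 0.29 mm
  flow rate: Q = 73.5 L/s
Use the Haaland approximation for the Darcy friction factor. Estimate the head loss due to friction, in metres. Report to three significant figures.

h_f ≈ 166 m

V = 4Q/(πD²) = 4·0.0735/(π·0.164²) = 3.479 m/s
Re = VD/ν = 3.479·0.164/1.66×10^-6 = 3.44×10^5 → turbulent
ε/D = 0.29/164 = 0.00177
Haaland: f = 0.02322
h_f = f(L/D)V²/(2g) = 0.02322·(1900/0.164)·3.479²/(2·9.81) = 166.0 m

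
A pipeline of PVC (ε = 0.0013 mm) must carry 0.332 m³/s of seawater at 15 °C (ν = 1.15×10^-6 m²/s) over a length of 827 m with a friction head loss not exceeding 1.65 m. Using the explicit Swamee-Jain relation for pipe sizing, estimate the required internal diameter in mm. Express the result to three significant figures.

Swamee-Jain (Type III): D = 0.66·[ε^1.25·(LQ²/(gh_f))^4.75 + ν·Q^9.4·(L/(gh_f))^5.2]^0.04
LQ²/(gh_f) = 5.632; L/(gh_f) = 51.09
Term 1 = ε^1.25·(…)^4.75 = 1.61×10^-4; Term 2 = ν·Q^9.4·(…)^5.2 = 0.0277
D = 0.66·(1.61×10^-4 + 0.0277)^0.04 = 0.5719 m = 572 mm
Check: V = 1.29 m/s, Re = 6.43×10^5, f = 0.01257, h_f = 1.55 m ≈ 1.65 m ✓

D ≈ 572 mm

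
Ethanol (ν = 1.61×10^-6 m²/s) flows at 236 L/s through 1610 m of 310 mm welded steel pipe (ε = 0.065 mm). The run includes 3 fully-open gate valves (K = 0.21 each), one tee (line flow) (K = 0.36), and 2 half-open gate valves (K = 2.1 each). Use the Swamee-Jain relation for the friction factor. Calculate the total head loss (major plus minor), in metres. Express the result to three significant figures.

H_L ≈ 42.4 m

V = 4Q/(πD²) = 3.127 m/s; V²/2g = 0.4983 m
Re = 6.02×10^5, ε/D = 2.10×10^-4 → f = 0.01537 (Swamee-Jain)
Major: h_f = f(L/D)·V²/2g = 0.01537·5194·0.4983 = 39.78 m
Minor: ΣK = 5.19; h_m = ΣK·V²/2g = 2.586 m
Total H_L = 39.78 + 2.586 = 42.37 m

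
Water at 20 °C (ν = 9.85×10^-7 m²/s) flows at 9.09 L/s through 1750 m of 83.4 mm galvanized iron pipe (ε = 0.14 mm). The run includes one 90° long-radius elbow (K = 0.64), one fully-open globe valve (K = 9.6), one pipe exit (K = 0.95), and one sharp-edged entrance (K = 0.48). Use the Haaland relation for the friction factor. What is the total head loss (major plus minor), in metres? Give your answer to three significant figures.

H_L ≈ 71.6 m

V = 4Q/(πD²) = 1.664 m/s; V²/2g = 0.1411 m
Re = 1.41×10^5, ε/D = 0.00168 → f = 0.02364 (Haaland)
Major: h_f = f(L/D)·V²/2g = 0.02364·20983·0.1411 = 69.99 m
Minor: ΣK = 11.7; h_m = ΣK·V²/2g = 1.647 m
Total H_L = 69.99 + 1.647 = 71.64 m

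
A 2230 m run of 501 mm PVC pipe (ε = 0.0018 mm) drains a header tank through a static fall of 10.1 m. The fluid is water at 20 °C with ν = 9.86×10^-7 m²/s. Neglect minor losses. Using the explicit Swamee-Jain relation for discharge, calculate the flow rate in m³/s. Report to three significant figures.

Swamee-Jain (Type II): Q = -0.965·√(gD⁵h_f/L)·ln[ε/(3.7D) + √(3.17ν²L/(gD³h_f))]
√(gD⁵h_f/L) = √(9.81·0.501⁵·10.1/2230) = 0.03745
ε/(3.7D) = 9.71×10^-7; √(3.17ν²L/(gD³h_f)) = 2.35×10^-5
Q = -0.965·0.03745·ln(2.446×10^-5) = 0.3837 m³/s
Check: V = 1.95 m/s, Re = 9.89×10^5, f = 0.01172, h_f = 10.1 m ≈ 10.1 m ✓

Q ≈ 0.384 m³/s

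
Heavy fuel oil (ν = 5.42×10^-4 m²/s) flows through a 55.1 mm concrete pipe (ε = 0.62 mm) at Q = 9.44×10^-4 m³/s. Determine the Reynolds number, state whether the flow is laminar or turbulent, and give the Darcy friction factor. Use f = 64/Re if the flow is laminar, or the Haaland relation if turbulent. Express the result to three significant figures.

Re ≈ 40.2; laminar; f = 64/Re ≈ 1.59

V = 4Q/(πD²) = 0.3959 m/s
Re = VD/ν = 0.3959·0.0551/5.42×10^-4 = 40.2
Re < 2300 → laminar → f = 64/Re = 1.590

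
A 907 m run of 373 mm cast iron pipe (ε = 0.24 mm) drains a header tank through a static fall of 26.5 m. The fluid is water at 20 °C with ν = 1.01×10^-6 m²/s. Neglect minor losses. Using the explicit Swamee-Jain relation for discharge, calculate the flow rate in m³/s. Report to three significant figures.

Swamee-Jain (Type II): Q = -0.965·√(gD⁵h_f/L)·ln[ε/(3.7D) + √(3.17ν²L/(gD³h_f))]
√(gD⁵h_f/L) = √(9.81·0.373⁵·26.5/907) = 0.04549
ε/(3.7D) = 1.74×10^-4; √(3.17ν²L/(gD³h_f)) = 1.47×10^-5
Q = -0.965·0.04549·ln(1.886×10^-4) = 0.3765 m³/s
Check: V = 3.45 m/s, Re = 1.27×10^6, f = 0.01810, h_f = 26.6 m ≈ 26.5 m ✓

Q ≈ 0.376 m³/s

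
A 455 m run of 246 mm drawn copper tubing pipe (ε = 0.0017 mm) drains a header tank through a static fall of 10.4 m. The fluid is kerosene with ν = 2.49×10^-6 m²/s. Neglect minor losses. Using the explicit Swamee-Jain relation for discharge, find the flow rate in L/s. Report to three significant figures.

Q ≈ 130 L/s

Swamee-Jain (Type II): Q = -0.965·√(gD⁵h_f/L)·ln[ε/(3.7D) + √(3.17ν²L/(gD³h_f))]
√(gD⁵h_f/L) = √(9.81·0.246⁵·10.4/455) = 0.01421
ε/(3.7D) = 1.87×10^-6; √(3.17ν²L/(gD³h_f)) = 7.67×10^-5
Q = -0.965·0.01421·ln(7.860×10^-5) = 0.1296 m³/s
Check: V = 2.73 m/s, Re = 2.69×10^5, f = 0.01474, h_f = 10.3 m ≈ 10.4 m ✓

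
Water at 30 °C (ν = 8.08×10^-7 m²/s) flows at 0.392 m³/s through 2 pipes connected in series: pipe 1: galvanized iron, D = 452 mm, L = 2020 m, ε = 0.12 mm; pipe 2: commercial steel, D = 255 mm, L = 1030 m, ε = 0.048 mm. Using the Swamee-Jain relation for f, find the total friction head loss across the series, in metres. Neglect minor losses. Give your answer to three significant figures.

Pipe 1: V = 2.443 m/s, Re = 1.37×10^6, ε/D = 2.65×10^-4, f = 0.01524, h_1 = f(L/D)V²/2g = 20.71 m
Pipe 2: V = 7.676 m/s, Re = 2.42×10^6, ε/D = 1.88×10^-4, f = 0.01408, h_2 = f(L/D)V²/2g = 170.8 m
Series → Q common, losses add: H = Σh = 191.5 m

H ≈ 192 m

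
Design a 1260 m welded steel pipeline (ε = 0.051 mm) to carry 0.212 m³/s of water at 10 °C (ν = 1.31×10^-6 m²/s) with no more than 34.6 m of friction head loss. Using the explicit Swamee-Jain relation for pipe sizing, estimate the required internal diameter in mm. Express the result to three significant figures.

Swamee-Jain (Type III): D = 0.66·[ε^1.25·(LQ²/(gh_f))^4.75 + ν·Q^9.4·(L/(gh_f))^5.2]^0.04
LQ²/(gh_f) = 0.1668; L/(gh_f) = 3.712
Term 1 = ε^1.25·(…)^4.75 = 8.72×10^-10; Term 2 = ν·Q^9.4·(…)^5.2 = 5.58×10^-10
D = 0.66·(8.72×10^-10 + 5.58×10^-10)^0.04 = 0.2923 m = 292 mm
Check: V = 3.16 m/s, Re = 7.05×10^5, f = 0.01483, h_f = 32.6 m ≈ 34.6 m ✓

D ≈ 292 mm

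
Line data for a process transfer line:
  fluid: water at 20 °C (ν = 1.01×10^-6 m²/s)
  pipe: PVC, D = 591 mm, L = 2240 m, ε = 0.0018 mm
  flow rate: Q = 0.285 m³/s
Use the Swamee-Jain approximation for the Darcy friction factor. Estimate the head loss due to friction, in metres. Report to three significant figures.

V = 4Q/(πD²) = 4·0.285/(π·0.591²) = 1.039 m/s
Re = VD/ν = 1.039·0.591/1.01×10^-6 = 6.08×10^5 → turbulent
ε/D = 0.0018/591 = 3.05×10^-6
Swamee-Jain: f = 0.01270
h_f = f(L/D)V²/(2g) = 0.01270·(2240/0.591)·1.039²/(2·9.81) = 2.648 m

h_f ≈ 2.65 m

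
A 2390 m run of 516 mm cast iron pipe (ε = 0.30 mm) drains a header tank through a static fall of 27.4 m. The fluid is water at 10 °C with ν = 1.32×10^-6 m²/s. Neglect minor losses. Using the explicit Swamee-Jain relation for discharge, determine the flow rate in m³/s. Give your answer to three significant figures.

Q ≈ 0.535 m³/s

Swamee-Jain (Type II): Q = -0.965·√(gD⁵h_f/L)·ln[ε/(3.7D) + √(3.17ν²L/(gD³h_f))]
√(gD⁵h_f/L) = √(9.81·0.516⁵·27.4/2390) = 0.06414
ε/(3.7D) = 1.57×10^-4; √(3.17ν²L/(gD³h_f)) = 1.89×10^-5
Q = -0.965·0.06414·ln(1.760×10^-4) = 0.5351 m³/s
Check: V = 2.56 m/s, Re = 1.00×10^6, f = 0.01783, h_f = 27.6 m ≈ 27.4 m ✓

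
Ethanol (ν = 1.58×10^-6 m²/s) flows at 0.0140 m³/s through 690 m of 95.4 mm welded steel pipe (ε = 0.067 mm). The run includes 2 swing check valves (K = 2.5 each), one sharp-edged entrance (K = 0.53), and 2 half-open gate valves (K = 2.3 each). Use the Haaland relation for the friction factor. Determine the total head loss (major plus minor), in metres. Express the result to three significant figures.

V = 4Q/(πD²) = 1.959 m/s; V²/2g = 0.1955 m
Re = 1.18×10^5, ε/D = 7.02×10^-4 → f = 0.02052 (Haaland)
Major: h_f = f(L/D)·V²/2g = 0.02052·7233·0.1955 = 29.02 m
Minor: ΣK = 10.1; h_m = ΣK·V²/2g = 1.981 m
Total H_L = 29.02 + 1.981 = 31.00 m

H_L ≈ 31.0 m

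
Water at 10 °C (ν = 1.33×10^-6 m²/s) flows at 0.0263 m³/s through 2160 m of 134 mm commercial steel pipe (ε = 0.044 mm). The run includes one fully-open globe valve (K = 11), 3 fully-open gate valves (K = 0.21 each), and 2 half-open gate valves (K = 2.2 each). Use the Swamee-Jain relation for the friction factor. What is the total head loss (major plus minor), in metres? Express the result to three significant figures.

V = 4Q/(πD²) = 1.865 m/s; V²/2g = 0.1773 m
Re = 1.88×10^5, ε/D = 3.28×10^-4 → f = 0.01809 (Swamee-Jain)
Major: h_f = f(L/D)·V²/2g = 0.01809·16119·0.1773 = 51.69 m
Minor: ΣK = 16.0; h_m = ΣK·V²/2g = 2.841 m
Total H_L = 51.69 + 2.841 = 54.53 m

H_L ≈ 54.5 m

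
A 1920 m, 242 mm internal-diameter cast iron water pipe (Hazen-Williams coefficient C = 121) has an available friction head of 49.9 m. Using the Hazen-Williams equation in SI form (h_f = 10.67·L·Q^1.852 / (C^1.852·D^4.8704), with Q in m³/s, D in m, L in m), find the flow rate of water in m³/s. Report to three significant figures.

Q ≈ 0.113 m³/s

Rearranging: Q = [h_f·C^1.852·D^4.8704 / (10.67·L)]^(1/1.852)
Q = [49.9·121^1.852·0.242^4.8704 / (10.67·1920)]^0.540 = 0.1125 m³/s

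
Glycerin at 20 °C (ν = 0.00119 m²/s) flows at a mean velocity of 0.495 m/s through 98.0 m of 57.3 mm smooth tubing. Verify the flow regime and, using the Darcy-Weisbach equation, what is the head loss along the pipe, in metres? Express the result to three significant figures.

h_f ≈ 57.4 m

Re = VD/ν = 0.495·0.05730/0.00119 = 23.8 → laminar (Re < 2300)
f = 64/Re = 2.685
h_f = f(L/D)V²/(2g) = 2.685·(98.0/0.05730)·0.495²/(2·9.81) = 57.35 m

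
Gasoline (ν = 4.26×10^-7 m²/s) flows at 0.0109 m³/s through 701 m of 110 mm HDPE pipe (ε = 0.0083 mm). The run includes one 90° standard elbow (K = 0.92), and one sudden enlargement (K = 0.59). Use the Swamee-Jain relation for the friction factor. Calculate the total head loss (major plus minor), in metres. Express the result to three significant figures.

V = 4Q/(πD²) = 1.147 m/s; V²/2g = 0.06705 m
Re = 2.96×10^5, ε/D = 7.55×10^-5 → f = 0.01523 (Swamee-Jain)
Major: h_f = f(L/D)·V²/2g = 0.01523·6373·0.06705 = 6.506 m
Minor: ΣK = 1.51; h_m = ΣK·V²/2g = 0.1012 m
Total H_L = 6.506 + 0.1012 = 6.607 m

H_L ≈ 6.61 m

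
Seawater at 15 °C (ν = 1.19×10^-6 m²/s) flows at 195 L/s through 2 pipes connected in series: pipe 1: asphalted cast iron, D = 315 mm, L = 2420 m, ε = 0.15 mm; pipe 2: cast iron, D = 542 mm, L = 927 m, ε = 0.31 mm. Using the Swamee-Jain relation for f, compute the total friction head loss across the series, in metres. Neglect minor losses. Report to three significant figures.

H ≈ 43.8 m

Pipe 1: V = 2.502 m/s, Re = 6.62×10^5, ε/D = 4.76×10^-4, f = 0.01740, h_1 = f(L/D)V²/2g = 42.65 m
Pipe 2: V = 0.8452 m/s, Re = 3.85×10^5, ε/D = 5.72×10^-4, f = 0.01845, h_2 = f(L/D)V²/2g = 1.149 m
Series → Q common, losses add: H = Σh = 43.80 m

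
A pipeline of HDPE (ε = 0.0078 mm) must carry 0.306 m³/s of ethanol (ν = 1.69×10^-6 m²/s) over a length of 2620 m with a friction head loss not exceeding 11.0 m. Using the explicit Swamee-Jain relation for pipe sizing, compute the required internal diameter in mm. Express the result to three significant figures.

D ≈ 483 mm

Swamee-Jain (Type III): D = 0.66·[ε^1.25·(LQ²/(gh_f))^4.75 + ν·Q^9.4·(L/(gh_f))^5.2]^0.04
LQ²/(gh_f) = 2.273; L/(gh_f) = 24.28
Term 1 = ε^1.25·(…)^4.75 = 2.04×10^-5; Term 2 = ν·Q^9.4·(…)^5.2 = 3.95×10^-4
D = 0.66·(2.04×10^-5 + 3.95×10^-4)^0.04 = 0.4834 m = 483 mm
Check: V = 1.67 m/s, Re = 4.77×10^5, f = 0.01345, h_f = 10.3 m ≈ 11.0 m ✓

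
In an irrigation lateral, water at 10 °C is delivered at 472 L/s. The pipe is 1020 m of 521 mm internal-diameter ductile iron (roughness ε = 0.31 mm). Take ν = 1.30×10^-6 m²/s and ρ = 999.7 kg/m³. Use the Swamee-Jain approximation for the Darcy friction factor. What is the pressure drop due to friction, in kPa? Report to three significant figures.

Δp ≈ 86.2 kPa

V = 4Q/(πD²) = 4·0.472/(π·0.521²) = 2.214 m/s
Re = VD/ν = 2.214·0.521/1.30×10^-6 = 8.87×10^5 → turbulent
ε/D = 0.31/521 = 5.95×10^-4
Swamee-Jain: f = 0.01797
h_f = f(L/D)V²/(2g) = 0.01797·(1020/0.521)·2.214²/(2·9.81) = 8.790 m
Δp = ρg·h_f = 999.7·9.81·8.790 = 86.20 kPa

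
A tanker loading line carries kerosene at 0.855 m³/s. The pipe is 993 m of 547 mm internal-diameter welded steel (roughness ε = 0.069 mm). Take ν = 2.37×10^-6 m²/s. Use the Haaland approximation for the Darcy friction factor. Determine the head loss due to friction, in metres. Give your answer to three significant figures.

V = 4Q/(πD²) = 4·0.855/(π·0.547²) = 3.638 m/s
Re = VD/ν = 3.638·0.547/2.37×10^-6 = 8.40×10^5 → turbulent
ε/D = 0.069/547 = 1.26×10^-4
Haaland: f = 0.01388
h_f = f(L/D)V²/(2g) = 0.01388·(993/0.547)·3.638²/(2·9.81) = 16.99 m

h_f ≈ 17.0 m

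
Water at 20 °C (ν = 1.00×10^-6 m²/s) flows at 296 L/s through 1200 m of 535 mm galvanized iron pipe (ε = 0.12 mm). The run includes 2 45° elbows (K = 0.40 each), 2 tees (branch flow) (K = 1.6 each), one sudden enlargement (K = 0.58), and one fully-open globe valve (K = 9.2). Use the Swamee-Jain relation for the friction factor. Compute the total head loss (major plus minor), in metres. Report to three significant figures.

H_L ≈ 4.26 m

V = 4Q/(πD²) = 1.317 m/s; V²/2g = 0.08837 m
Re = 7.04×10^5, ε/D = 2.24×10^-4 → f = 0.01534 (Swamee-Jain)
Major: h_f = f(L/D)·V²/2g = 0.01534·2243·0.08837 = 3.041 m
Minor: ΣK = 13.8; h_m = ΣK·V²/2g = 1.218 m
Total H_L = 3.041 + 1.218 = 4.259 m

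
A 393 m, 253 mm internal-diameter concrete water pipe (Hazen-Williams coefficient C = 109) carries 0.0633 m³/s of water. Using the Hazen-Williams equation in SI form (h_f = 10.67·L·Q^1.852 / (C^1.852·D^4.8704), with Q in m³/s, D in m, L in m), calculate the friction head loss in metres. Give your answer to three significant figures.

h_f = 10.67·393·0.0633^1.852 / (109^1.852·0.253^4.8704) = 3.439 m

h_f ≈ 3.44 m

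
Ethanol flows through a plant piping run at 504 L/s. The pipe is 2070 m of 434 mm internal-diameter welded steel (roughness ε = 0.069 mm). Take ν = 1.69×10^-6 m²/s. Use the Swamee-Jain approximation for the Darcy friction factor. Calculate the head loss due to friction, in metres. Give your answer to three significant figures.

V = 4Q/(πD²) = 4·0.504/(π·0.434²) = 3.407 m/s
Re = VD/ν = 3.407·0.434/1.69×10^-6 = 8.75×10^5 → turbulent
ε/D = 0.069/434 = 1.59×10^-4
Swamee-Jain: f = 0.01443
h_f = f(L/D)V²/(2g) = 0.01443·(2070/0.434)·3.407²/(2·9.81) = 40.71 m

h_f ≈ 40.7 m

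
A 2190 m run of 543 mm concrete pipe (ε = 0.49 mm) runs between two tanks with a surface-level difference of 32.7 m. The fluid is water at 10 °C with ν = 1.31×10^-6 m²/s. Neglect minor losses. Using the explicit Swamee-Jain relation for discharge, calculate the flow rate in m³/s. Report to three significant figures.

Swamee-Jain (Type II): Q = -0.965·√(gD⁵h_f/L)·ln[ε/(3.7D) + √(3.17ν²L/(gD³h_f))]
√(gD⁵h_f/L) = √(9.81·0.543⁵·32.7/2190) = 0.08315
ε/(3.7D) = 2.44×10^-4; √(3.17ν²L/(gD³h_f)) = 1.52×10^-5
Q = -0.965·0.08315·ln(2.591×10^-4) = 0.6627 m³/s
Check: V = 2.86 m/s, Re = 1.19×10^6, f = 0.01951, h_f = 32.8 m ≈ 32.7 m ✓

Q ≈ 0.663 m³/s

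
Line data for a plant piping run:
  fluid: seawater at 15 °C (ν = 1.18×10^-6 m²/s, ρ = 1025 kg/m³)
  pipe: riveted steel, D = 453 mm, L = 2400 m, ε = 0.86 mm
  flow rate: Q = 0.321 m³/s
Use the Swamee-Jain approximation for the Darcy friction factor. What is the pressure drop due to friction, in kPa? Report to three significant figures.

V = 4Q/(πD²) = 4·0.321/(π·0.453²) = 1.992 m/s
Re = VD/ν = 1.992·0.453/1.18×10^-6 = 7.65×10^5 → turbulent
ε/D = 0.86/453 = 0.00190
Swamee-Jain: f = 0.02344
h_f = f(L/D)V²/(2g) = 0.02344·(2400/0.453)·1.992²/(2·9.81) = 25.11 m
Δp = ρg·h_f = 1025·9.81·25.11 = 252.5 kPa

Δp ≈ 252 kPa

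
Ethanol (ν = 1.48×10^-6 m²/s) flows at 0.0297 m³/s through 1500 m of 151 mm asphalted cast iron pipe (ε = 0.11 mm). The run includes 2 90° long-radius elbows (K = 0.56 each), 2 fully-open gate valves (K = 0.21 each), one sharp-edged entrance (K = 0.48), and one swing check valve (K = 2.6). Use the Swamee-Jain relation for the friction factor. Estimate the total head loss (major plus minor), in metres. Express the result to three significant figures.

H_L ≈ 28.9 m

V = 4Q/(πD²) = 1.658 m/s; V²/2g = 0.1402 m
Re = 1.69×10^5, ε/D = 7.28×10^-4 → f = 0.02031 (Swamee-Jain)
Major: h_f = f(L/D)·V²/2g = 0.02031·9934·0.1402 = 28.28 m
Minor: ΣK = 4.62; h_m = ΣK·V²/2g = 0.6477 m
Total H_L = 28.28 + 0.6477 = 28.93 m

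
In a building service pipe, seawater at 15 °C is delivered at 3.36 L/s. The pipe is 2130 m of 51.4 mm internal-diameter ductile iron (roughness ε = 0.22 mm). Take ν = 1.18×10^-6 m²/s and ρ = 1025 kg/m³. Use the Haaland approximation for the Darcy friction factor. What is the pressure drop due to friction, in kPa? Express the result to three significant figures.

V = 4Q/(πD²) = 4·0.00336/(π·0.0514²) = 1.619 m/s
Re = VD/ν = 1.619·0.0514/1.18×10^-6 = 7.05×10^4 → turbulent
ε/D = 0.22/51.4 = 0.00428
Haaland: f = 0.03036
h_f = f(L/D)V²/(2g) = 0.03036·(2130/0.0514)·1.619²/(2·9.81) = 168.1 m
Δp = ρg·h_f = 1025·9.81·168.1 = 1690 kPa

Δp ≈ 1690 kPa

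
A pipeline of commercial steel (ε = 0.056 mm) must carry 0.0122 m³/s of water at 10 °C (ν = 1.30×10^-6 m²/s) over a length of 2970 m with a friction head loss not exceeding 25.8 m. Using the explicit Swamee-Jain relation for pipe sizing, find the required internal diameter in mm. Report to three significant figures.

D ≈ 125 mm

Swamee-Jain (Type III): D = 0.66·[ε^1.25·(LQ²/(gh_f))^4.75 + ν·Q^9.4·(L/(gh_f))^5.2]^0.04
LQ²/(gh_f) = 0.001747; L/(gh_f) = 11.73
Term 1 = ε^1.25·(…)^4.75 = 3.85×10^-19; Term 2 = ν·Q^9.4·(…)^5.2 = 4.86×10^-19
D = 0.66·(3.85×10^-19 + 4.86×10^-19)^0.04 = 0.1251 m = 125 mm
Check: V = 0.993 m/s, Re = 9.55×10^4, f = 0.02031, h_f = 24.2 m ≈ 25.8 m ✓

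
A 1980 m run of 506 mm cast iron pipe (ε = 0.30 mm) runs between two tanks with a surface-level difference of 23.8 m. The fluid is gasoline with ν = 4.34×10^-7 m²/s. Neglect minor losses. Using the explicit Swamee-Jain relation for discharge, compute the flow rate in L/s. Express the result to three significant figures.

Swamee-Jain (Type II): Q = -0.965·√(gD⁵h_f/L)·ln[ε/(3.7D) + √(3.17ν²L/(gD³h_f))]
√(gD⁵h_f/L) = √(9.81·0.506⁵·23.8/1980) = 0.06254
ε/(3.7D) = 1.60×10^-4; √(3.17ν²L/(gD³h_f)) = 6.25×10^-6
Q = -0.965·0.06254·ln(1.665×10^-4) = 0.5251 m³/s
Check: V = 2.61 m/s, Re = 3.04×10^6, f = 0.01756, h_f = 23.9 m ≈ 23.8 m ✓

Q ≈ 525 L/s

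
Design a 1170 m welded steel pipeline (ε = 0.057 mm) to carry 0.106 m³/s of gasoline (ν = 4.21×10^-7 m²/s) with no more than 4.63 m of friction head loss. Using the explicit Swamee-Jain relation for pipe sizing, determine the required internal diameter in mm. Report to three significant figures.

D ≈ 325 mm

Swamee-Jain (Type III): D = 0.66·[ε^1.25·(LQ²/(gh_f))^4.75 + ν·Q^9.4·(L/(gh_f))^5.2]^0.04
LQ²/(gh_f) = 0.2894; L/(gh_f) = 25.76
Term 1 = ε^1.25·(…)^4.75 = 1.37×10^-8; Term 2 = ν·Q^9.4·(…)^5.2 = 6.30×10^-9
D = 0.66·(1.37×10^-8 + 6.30×10^-9)^0.04 = 0.3248 m = 325 mm
Check: V = 1.28 m/s, Re = 9.87×10^5, f = 0.01451, h_f = 4.36 m ≈ 4.63 m ✓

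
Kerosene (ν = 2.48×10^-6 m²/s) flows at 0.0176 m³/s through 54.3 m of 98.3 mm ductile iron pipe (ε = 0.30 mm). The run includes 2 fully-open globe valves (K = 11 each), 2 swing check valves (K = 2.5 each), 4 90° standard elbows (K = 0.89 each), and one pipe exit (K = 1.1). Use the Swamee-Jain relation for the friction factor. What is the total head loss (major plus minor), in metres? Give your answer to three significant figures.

H_L ≈ 12.9 m

V = 4Q/(πD²) = 2.319 m/s; V²/2g = 0.2741 m
Re = 9.19×10^4, ε/D = 0.00305 → f = 0.02794 (Swamee-Jain)
Major: h_f = f(L/D)·V²/2g = 0.02794·552.4·0.2741 = 4.231 m
Minor: ΣK = 31.7; h_m = ΣK·V²/2g = 8.678 m
Total H_L = 4.231 + 8.678 = 12.91 m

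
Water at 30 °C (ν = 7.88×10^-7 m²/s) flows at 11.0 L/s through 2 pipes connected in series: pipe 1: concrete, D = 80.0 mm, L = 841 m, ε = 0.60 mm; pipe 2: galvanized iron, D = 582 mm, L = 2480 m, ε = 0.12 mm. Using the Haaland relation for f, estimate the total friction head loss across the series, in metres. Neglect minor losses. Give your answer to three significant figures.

H ≈ 89.4 m

Pipe 1: V = 2.188 m/s, Re = 2.22×10^5, ε/D = 0.00750, f = 0.03484, h_1 = f(L/D)V²/2g = 89.40 m
Pipe 2: V = 0.04135 m/s, Re = 3.05×10^4, ε/D = 2.06×10^-4, f = 0.02367, h_2 = f(L/D)V²/2g = 0.008789 m
Series → Q common, losses add: H = Σh = 89.41 m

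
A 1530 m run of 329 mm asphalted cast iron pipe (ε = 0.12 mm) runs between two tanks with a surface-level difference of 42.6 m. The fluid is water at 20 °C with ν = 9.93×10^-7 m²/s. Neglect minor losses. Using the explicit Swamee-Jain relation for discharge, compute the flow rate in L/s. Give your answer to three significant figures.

Swamee-Jain (Type II): Q = -0.965·√(gD⁵h_f/L)·ln[ε/(3.7D) + √(3.17ν²L/(gD³h_f))]
√(gD⁵h_f/L) = √(9.81·0.329⁵·42.6/1530) = 0.03245
ε/(3.7D) = 9.86×10^-5; √(3.17ν²L/(gD³h_f)) = 1.79×10^-5
Q = -0.965·0.03245·ln(1.165×10^-4) = 0.2836 m³/s
Check: V = 3.34 m/s, Re = 1.11×10^6, f = 0.01625, h_f = 42.9 m ≈ 42.6 m ✓

Q ≈ 284 L/s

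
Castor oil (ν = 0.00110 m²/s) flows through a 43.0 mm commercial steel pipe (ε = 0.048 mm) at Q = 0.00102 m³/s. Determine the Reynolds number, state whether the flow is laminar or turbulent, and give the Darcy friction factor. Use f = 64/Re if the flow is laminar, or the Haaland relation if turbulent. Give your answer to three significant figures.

Re ≈ 27.5; laminar; f = 64/Re ≈ 2.33

V = 4Q/(πD²) = 0.7024 m/s
Re = VD/ν = 0.7024·0.0430/0.00110 = 27.5
Re < 2300 → laminar → f = 64/Re = 2.331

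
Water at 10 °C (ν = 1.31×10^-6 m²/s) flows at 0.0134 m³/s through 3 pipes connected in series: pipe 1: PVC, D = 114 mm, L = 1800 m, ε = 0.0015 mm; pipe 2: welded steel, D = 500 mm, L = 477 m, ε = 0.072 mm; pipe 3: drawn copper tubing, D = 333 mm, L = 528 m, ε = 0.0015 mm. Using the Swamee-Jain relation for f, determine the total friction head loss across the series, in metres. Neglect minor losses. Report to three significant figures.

H ≈ 24.3 m

Pipe 1: V = 1.313 m/s, Re = 1.14×10^5, ε/D = 1.32×10^-5, f = 0.01746, h_1 = f(L/D)V²/2g = 24.22 m
Pipe 2: V = 0.06825 m/s, Re = 2.60×10^4, ε/D = 1.44×10^-4, f = 0.02459, h_2 = f(L/D)V²/2g = 0.005569 m
Pipe 3: V = 0.1539 m/s, Re = 3.91×10^4, ε/D = 4.50×10^-6, f = 0.02198, h_3 = f(L/D)V²/2g = 0.04204 m
Series → Q common, losses add: H = Σh = 24.27 m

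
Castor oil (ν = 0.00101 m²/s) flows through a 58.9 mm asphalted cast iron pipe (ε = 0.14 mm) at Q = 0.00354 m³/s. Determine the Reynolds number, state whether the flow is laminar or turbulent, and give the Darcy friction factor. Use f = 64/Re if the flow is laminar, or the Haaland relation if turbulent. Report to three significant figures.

V = 4Q/(πD²) = 1.299 m/s
Re = VD/ν = 1.299·0.0589/0.00101 = 75.8
Re < 2300 → laminar → f = 64/Re = 0.8447

Re ≈ 75.8; laminar; f = 64/Re ≈ 0.845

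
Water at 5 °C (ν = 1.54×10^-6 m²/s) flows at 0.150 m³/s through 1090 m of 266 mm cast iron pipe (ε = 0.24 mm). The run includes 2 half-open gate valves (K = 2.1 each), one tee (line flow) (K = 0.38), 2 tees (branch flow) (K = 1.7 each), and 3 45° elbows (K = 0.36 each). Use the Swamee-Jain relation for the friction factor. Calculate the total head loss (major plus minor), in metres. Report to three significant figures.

H_L ≈ 33.7 m

V = 4Q/(πD²) = 2.699 m/s; V²/2g = 0.3713 m
Re = 4.66×10^5, ε/D = 9.02×10^-4 → f = 0.01996 (Swamee-Jain)
Major: h_f = f(L/D)·V²/2g = 0.01996·4098·0.3713 = 30.38 m
Minor: ΣK = 9.06; h_m = ΣK·V²/2g = 3.364 m
Total H_L = 30.38 + 3.364 = 33.74 m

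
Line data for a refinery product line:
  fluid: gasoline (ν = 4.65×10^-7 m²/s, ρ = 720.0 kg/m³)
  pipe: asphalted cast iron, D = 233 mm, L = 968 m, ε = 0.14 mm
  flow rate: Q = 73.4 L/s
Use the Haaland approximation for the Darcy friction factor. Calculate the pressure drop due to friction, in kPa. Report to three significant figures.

Δp ≈ 79.3 kPa

V = 4Q/(πD²) = 4·0.0734/(π·0.233²) = 1.721 m/s
Re = VD/ν = 1.721·0.233/4.65×10^-7 = 8.63×10^5 → turbulent
ε/D = 0.14/233 = 6.01×10^-4
Haaland: f = 0.01789
h_f = f(L/D)V²/(2g) = 0.01789·(968/0.233)·1.721²/(2·9.81) = 11.23 m
Δp = ρg·h_f = 720.0·9.81·11.23 = 79.29 kPa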